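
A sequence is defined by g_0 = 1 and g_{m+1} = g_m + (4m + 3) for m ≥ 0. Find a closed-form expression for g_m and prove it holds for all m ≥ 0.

Claim: g_m = 2m^2 + m + 1.

Base case: g_0 = 1, and 2·0^2 + 0 + 1 = 1.
Assume g_r = 2r^2 + r + 1.
Then g_{r+1} = g_r + (4r + 3) = (2r^2 + r + 1) + (4r + 3) = 2r^2 + 5r + 4,
and 2·(r+1)^2 + (r+1) + 1 = 2r^2 + 5r + 4.
Hence g_m = 2m^2 + m + 1 for every m ≥ 0, by induction.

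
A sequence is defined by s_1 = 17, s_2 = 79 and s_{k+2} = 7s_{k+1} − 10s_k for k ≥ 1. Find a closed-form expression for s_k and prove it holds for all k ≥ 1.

Claim: s_k = 3·5^k + 2^k.

Base cases: s_1 = 17 and 3·5^1 + 2^1 = 17; s_2 = 79 and 3·5^2 + 2^2 = 79.
Assume s_j = 3·5^j + 2^j for all 1 ≤ j ≤ r, where r ≥ 2.
Then s_{r+1} = 7s_r − 10s_{r−1} = 7·(3·5^r + 2^r) − 10·(3·5^{r−1} + 2^{r−1}) = 3·(7·5 − 10)5^{r−1} + (7·2 − 10)2^{r−1} = 75·5^{r−1} + 4·2^{r−1} = 3·5^{r+1} + 2^{r+1}.
By strong induction, s_k = 3·5^k + 2^k for all k ≥ 1.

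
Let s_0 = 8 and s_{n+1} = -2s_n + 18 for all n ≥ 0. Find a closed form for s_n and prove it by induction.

Claim: s_n = 2·(-2)^n + 6.

Base case: s_0 = 8, and 2·(-2)^0 + 6 = 2 + 6 = 8.
Assume s_m = 2·(-2)^m + 6 for some m ≥ 0.
Then s_{m+1} = -2s_m + 18 = -2·(2·(-2)^m + 6) + 18 = -4·(-2)^m − 12 + 18 = 2·(-2)^{m+1} + 6.
This completes the inductive step, so s_n = 2·(-2)^n + 6 for all n ≥ 0.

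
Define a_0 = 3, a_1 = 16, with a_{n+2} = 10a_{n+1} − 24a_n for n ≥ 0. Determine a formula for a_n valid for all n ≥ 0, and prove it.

Claim: a_n = 4^n + 2·6^n.

Base cases: a_0 = 3 and 4^0 + 2·6^0 = 3; a_1 = 16 and 4^1 + 2·6^1 = 16.
Assume a_j = 4^j + 2·6^j for all 0 ≤ j ≤ k, where k ≥ 1.
Then a_{k+1} = 10a_k − 24a_{k−1} = 10·(4^k + 2·6^k) − 24·(4^{k−1} + 2·6^{k−1}) = (10·4 − 24)4^{k−1} + 2·(10·6 − 24)6^{k−1} = 16·4^{k−1} + 72·6^{k−1} = 4^{k+1} + 2·6^{k+1}.
By strong induction, a_n = 4^n + 2·6^n for all n ≥ 0.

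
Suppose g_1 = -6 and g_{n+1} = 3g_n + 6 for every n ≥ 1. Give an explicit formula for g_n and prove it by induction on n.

Claim: g_n = -3^n − 3.

Base case: g_1 = -6, and -3^1 − 3 = -3 − 3 = -6.
Assume g_r = -3^r − 3 for some r ≥ 1.
Then g_{r+1} = 3g_r + 6 = 3·(-3^r − 3) + 6 = -3^{r+1} − 9 + 6 = -3^{r+1} − 3.
By induction, g_n = -3^n − 3 for all n ≥ 1.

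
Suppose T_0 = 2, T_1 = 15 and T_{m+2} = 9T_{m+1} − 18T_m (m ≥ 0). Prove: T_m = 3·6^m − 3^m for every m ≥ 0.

Base cases: T_0 = 2 and 3·6^0 − 3^0 = 2; T_1 = 15 and 3·6^1 − 3^1 = 15.
Assume T_j = 3·6^j − 3^j for all 0 ≤ j ≤ k, where k ≥ 1.
Then T_{k+1} = 9T_k − 18T_{k−1} = 9·(3·6^k − 3^k) − 18·(3·6^{k−1} − 3^{k−1}) = 3·(9·6 − 18)6^{k−1} − (9·3 − 18)3^{k−1} = 108·6^{k−1} − 9·3^{k−1} = 3·6^{k+1} − 3^{k+1}.
So the formula holds for k+1, and by strong induction T_m = 3·6^m − 3^m for all m ≥ 0.

T_m = 3·6^m − 3^m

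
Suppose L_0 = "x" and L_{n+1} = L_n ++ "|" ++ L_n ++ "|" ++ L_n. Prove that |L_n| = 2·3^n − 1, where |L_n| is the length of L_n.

Base case: |L_0| = 1, and 2·3^0 − 1 = 1.
Assume |L_j| = 2·3^j − 1.
Then |L_{j+1}| = 3|L_j| + 2 = 3(2·3^j − 1) + 2 = 2·3^{j+1} − 3 + 2 = 2·3^{j+1} − 1.
Hence |L_n| = 2·3^n − 1 for every n ≥ 0, by induction.

|L_n| = 2·3^n − 1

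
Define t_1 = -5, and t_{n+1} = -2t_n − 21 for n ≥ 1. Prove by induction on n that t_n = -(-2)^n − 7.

Base case: t_1 = -5, and -(-2)^1 − 7 = 2 − 7 = -5.
Assume t_k = -(-2)^k − 7 for some k ≥ 1.
Then t_{k+1} = -2t_k − 21 = -2·(-(-2)^k − 7) − 21 = 2·(-2)^k + 14 − 21 = -(-2)^{k+1} − 7.
So the formula holds for k+1, and by induction t_n = -(-2)^n − 7 for all n ≥ 1.

t_n = -(-2)^n − 7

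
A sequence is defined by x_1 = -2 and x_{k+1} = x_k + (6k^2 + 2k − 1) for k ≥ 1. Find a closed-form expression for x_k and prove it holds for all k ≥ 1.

Claim: x_k = 2k^3 − 2k^2 − k − 1.

Base case: x_1 = -2, and 2·1^3 − 2·1^2 − 1 − 1 = -2.
Assume x_r = 2r^3 − 2r^2 − r − 1.
Then x_{r+1} = x_r + (6r^2 + 2r − 1) = (2r^3 − 2r^2 − r − 1) + (6r^2 + 2r − 1) = 2r^3 + 4r^2 + r − 2,
and 2·(r+1)^3 − 2·(r+1)^2 − (r+1) − 1 = 2r^3 + 4r^2 + r − 2.
Hence x_k = 2k^3 − 2k^2 − k − 1 for every k ≥ 1, by induction.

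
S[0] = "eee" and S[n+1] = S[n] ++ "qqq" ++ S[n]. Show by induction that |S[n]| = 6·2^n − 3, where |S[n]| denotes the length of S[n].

Base case: |S[0]| = 3, and 6·2^0 − 3 = 3.
Assume |S[j]| = 6·2^j − 3.
Then |S[j+1]| = |S[j]| + 3 + |S[j]| = 2|S[j]| + 3 = 2(6·2^j − 3) + 3 = 6·2^{j+1} − 6 + 3 = 6·2^{j+1} − 3.
So the formula holds for j+1, and by induction |S[n]| = 6·2^n − 3 for all n ≥ 0.

|S[n]| = 6·2^n − 3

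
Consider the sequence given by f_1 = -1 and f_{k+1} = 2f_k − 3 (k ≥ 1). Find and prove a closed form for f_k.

Claim: f_k = -2^{k+1} + 3.

Base case: f_1 = -1, and -2^{1+1} + 3 = -4 + 3 = -1.
Assume f_r = -2^{r+1} + 3 for some r ≥ 1.
Then f_{r+1} = 2f_r − 3 = 2·(-2^{r+1} + 3) − 3 = -2^{r+2} + 6 − 3 = -2^{r+2} + 3.
This completes the inductive step, so f_k = -2^{k+1} + 3 for all k ≥ 1.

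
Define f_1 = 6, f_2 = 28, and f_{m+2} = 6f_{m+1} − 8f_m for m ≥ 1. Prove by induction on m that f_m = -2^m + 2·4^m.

Base cases: f_1 = 6 and -2^1 + 2·4^1 = 6; f_2 = 28 and -2^2 + 2·4^2 = 28.
Assume f_j = -2^j + 2·4^j for all 1 ≤ j ≤ r, where r ≥ 2.
Then f_{r+1} = 6f_r − 8f_{r−1} = 6·(-2^r + 2·4^r) − 8·(-2^{r−1} + 2·4^{r−1}) = -(6·2 − 8)2^{r−1} + 2·(6·4 − 8)4^{r−1} = -4·2^{r−1} + 32·4^{r−1} = -2^{r+1} + 2·4^{r+1}.
So the formula holds for r+1, and by strong induction f_m = -2^m + 2·4^m for all m ≥ 1.

f_m = -2^m + 2·4^m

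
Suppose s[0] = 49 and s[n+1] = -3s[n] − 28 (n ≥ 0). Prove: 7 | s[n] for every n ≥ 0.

Base case: s[0] = 49 = 7·7, so 7 | s[0].
Assume 7 | s[r], so s[r] = 7t for some integer t.
Then s[r+1] = -3s[r] − 28 = -3·(7t) − 28 = 7(-3t − 4), so 7 | s[r+1].
This completes the inductive step, so 7 | s[n] for all n ≥ 0.

7 | s[n]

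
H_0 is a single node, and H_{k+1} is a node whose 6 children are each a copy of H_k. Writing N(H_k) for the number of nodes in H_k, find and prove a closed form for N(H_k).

Claim: N(H_k) = (6^{k+1} − 1)/5.

Base case: N(H_0) = 1, and (6^{0+1} − 1)/5 = 1.
Assume N(H_r) = (6^{r+1} − 1)/5.
Then N(H_{r+1}) = 1 + 6N(H_r) = 1 + 6·(6^{r+1} − 1)/5 = 1 + (6^{r+2} − 6)/5 = (5 + 6^{r+2} − 6)/5 = (6^{r+2} − 1)/5.
So the formula holds for r+1, and by induction N(H_k) = (6^{k+1} − 1)/5 for all k ≥ 0.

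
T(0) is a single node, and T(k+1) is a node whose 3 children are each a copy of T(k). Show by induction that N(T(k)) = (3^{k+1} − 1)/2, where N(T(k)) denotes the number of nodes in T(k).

Base case: N(T(0)) = 1, and (3^{0+1} − 1)/2 = 1.
Assume N(T(r)) = (3^{r+1} − 1)/2.
Then N(T(r+1)) = 1 + 3N(T(r)) = 1 + 3·(3^{r+1} − 1)/2 = 1 + (3^{r+2} − 3)/2 = (2 + 3^{r+2} − 3)/2 = (3^{r+2} − 1)/2.
By induction, N(T(k)) = (3^{k+1} − 1)/2 for all k ≥ 0.

N(T(k)) = (3^{k+1} − 1)/2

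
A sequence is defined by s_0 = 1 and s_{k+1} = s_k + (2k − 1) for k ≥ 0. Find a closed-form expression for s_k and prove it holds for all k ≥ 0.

Claim: s_k = k^2 − 2k + 1.

Base case: s_0 = 1, and 0^2 − 2·0 + 1 = 1.
Assume s_j = j^2 − 2j + 1.
Then s_{j+1} = s_j + (2j − 1) = (j^2 − 2j + 1) + (2j − 1) = j^2,
and (j+1)^2 − 2·(j+1) + 1 = j^2.
This completes the inductive step, so s_k = k^2 − 2k + 1 for all k ≥ 0.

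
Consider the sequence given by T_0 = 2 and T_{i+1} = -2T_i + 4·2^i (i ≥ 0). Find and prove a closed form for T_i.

Claim: T_i = (-2)^i + 2^i.

Base case: T_0 = 2, and (-2)^0 + 2^0 = 1 + 1 = 2.
Assume T_r = (-2)^r + 2^r for some r ≥ 0.
Then T_{r+1} = -2T_r + 4·2^r = -2·((-2)^r + 2^r) + 4·2^r = (-2)^{r+1} − 2·2^r + 4·2^r = (-2)^{r+1} + 2·2^r = (-2)^{r+1} + 2^{r+1}.
Hence T_i = (-2)^i + 2^i for every i ≥ 0, by induction.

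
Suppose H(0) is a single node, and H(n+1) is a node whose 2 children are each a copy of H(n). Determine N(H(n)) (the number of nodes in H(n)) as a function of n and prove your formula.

Claim: N(H(n)) = 2^{n+1} − 1.

Base case: N(H(0)) = 1, and 2^{0+1} − 1 = 1.
Assume N(H(m)) = 2^{m+1} − 1.
Then N(H(m+1)) = 1 + 2N(H(m)) = 1 + 2(2^{m+1} − 1) = 2^{m+2} − 2 + 1 = 2^{m+2} − 1.
Hence N(H(n)) = 2^{n+1} − 1 for every n ≥ 0, by induction.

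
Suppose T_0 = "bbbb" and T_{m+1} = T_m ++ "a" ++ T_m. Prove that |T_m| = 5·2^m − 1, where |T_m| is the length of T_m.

Base case: |T_0| = 4, and 5·2^0 − 1 = 4.
Assume |T_r| = 5·2^r − 1.
Then |T_{r+1}| = |T_r| + 1 + |T_r| = 2|T_r| + 1 = 2(5·2^r − 1) + 1 = 5·2^{r+1} − 2 + 1 = 5·2^{r+1} − 1.
Hence |T_m| = 5·2^m − 1 for every m ≥ 0, by induction.

|T_m| = 5·2^m − 1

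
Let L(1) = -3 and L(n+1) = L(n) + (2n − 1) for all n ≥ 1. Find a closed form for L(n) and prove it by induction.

Claim: L(n) = n^2 − 2n − 2.

Base case: L(1) = -3, and 1^2 − 2·1 − 2 = -3.
Assume L(k) = k^2 − 2k − 2.
Then L(k+1) = L(k) + (2k − 1) = (k^2 − 2k − 2) + (2k − 1) = k^2 − 3,
and (k+1)^2 − 2·(k+1) − 2 = k^2 − 3.
This completes the inductive step, so L(n) = n^2 − 2n − 2 for all n ≥ 1.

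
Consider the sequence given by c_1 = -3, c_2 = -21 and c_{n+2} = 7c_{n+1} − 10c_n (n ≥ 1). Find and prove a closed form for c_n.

Claim: c_n = -5^n + 2^n.

Base cases: c_1 = -3 and -5^1 + 2^1 = -3; c_2 = -21 and -5^2 + 2^2 = -21.
Assume c_j = -5^j + 2^j for all 1 ≤ j ≤ r, where r ≥ 2.
Then c_{r+1} = 7c_r − 10c_{r−1} = 7·(-5^r + 2^r) − 10·(-5^{r−1} + 2^{r−1}) = -(7·5 − 10)5^{r−1} + (7·2 − 10)2^{r−1} = -25·5^{r−1} + 4·2^{r−1} = -5^{r+1} + 2^{r+1}.
So the formula holds for r+1, and by strong induction c_n = -5^n + 2^n for all n ≥ 1.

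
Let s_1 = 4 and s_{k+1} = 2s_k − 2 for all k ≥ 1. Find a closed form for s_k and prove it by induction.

Claim: s_k = 2^k + 2.

Base case: s_1 = 4, and 2^1 + 2 = 2 + 2 = 4.
Assume s_j = 2^j + 2 for some j ≥ 1.
Then s_{j+1} = 2s_j − 2 = 2·(2^j + 2) − 2 = 2^{j+1} + 4 − 2 = 2^{j+1} + 2.
So the formula holds for j+1, and by induction s_k = 2^k + 2 for all k ≥ 1.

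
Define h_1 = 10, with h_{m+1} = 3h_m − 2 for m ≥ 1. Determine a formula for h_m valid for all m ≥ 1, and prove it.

Claim: h_m = 3^{m+1} + 1.

Base case: h_1 = 10, and 3^{1+1} + 1 = 9 + 1 = 10.
Assume h_j = 3^{j+1} + 1 for some j ≥ 1.
Then h_{j+1} = 3h_j − 2 = 3·(3^{j+1} + 1) − 2 = 3^{j+2} + 3 − 2 = 3^{j+2} + 1.
By induction, h_m = 3^{m+1} + 1 for all m ≥ 1.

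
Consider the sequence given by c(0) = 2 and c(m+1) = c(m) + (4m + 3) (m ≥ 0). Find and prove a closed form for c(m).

Claim: c(m) = 2m^2 + m + 2.

Base case: c(0) = 2, and 2·0^2 + 0 + 2 = 2.
Assume c(j) = 2j^2 + j + 2.
Then c(j+1) = c(j) + (4j + 3) = (2j^2 + j + 2) + (4j + 3) = 2j^2 + 5j + 5,
and 2·(j+1)^2 + (j+1) + 2 = 2j^2 + 5j + 5.
Hence c(m) = 2m^2 + m + 2 for every m ≥ 0, by induction.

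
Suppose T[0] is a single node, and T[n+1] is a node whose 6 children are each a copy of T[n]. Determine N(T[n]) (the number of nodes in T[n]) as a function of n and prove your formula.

Claim: N(T[n]) = (6^{n+1} − 1)/5.

Base case: N(T[0]) = 1, and (6^{0+1} − 1)/5 = 1.
Assume N(T[k]) = (6^{k+1} − 1)/5.
Then N(T[k+1]) = 1 + 6N(T[k]) = 1 + 6·(6^{k+1} − 1)/5 = 1 + (6^{k+2} − 6)/5 = (5 + 6^{k+2} − 6)/5 = (6^{k+2} − 1)/5.
This completes the inductive step, so N(T[n]) = (6^{n+1} − 1)/5 for all n ≥ 0.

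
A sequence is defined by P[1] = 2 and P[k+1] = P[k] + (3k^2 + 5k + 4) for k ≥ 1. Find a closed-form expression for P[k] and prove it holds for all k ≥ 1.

Claim: P[k] = k^3 + k^2 + 2k − 2.

Base case: P[1] = 2, and 1^3 + 1^2 + 2·1 − 2 = 2.
Assume P[j] = j^3 + j^2 + 2j − 2.
Then P[j+1] = P[j] + (3j^2 + 5j + 4) = (j^3 + j^2 + 2j − 2) + (3j^2 + 5j + 4) = j^3 + 4j^2 + 7j + 2,
and (j+1)^3 + (j+1)^2 + 2·(j+1) − 2 = j^3 + 4j^2 + 7j + 2.
By induction, P[k] = k^3 + k^2 + 2k − 2 for all k ≥ 1.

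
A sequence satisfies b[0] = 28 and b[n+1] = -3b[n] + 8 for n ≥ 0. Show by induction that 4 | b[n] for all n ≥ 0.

Base case: b[0] = 28 = 4·7, so 4 | b[0].
Assume 4 | b[m], so b[m] = 4t for some integer t.
Then b[m+1] = -3b[m] + 8 = -3·(4t) + 8 = 4(-3t + 2), so 4 | b[m+1].
By induction, 4 | b[n] for all n ≥ 0.

4 | b[n]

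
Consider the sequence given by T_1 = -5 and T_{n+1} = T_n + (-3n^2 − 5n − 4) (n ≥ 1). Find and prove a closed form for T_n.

Claim: T_n = -n^3 − n^2 − 2n − 1.

Base case: T_1 = -5, and -1^3 − 1^2 − 2·1 − 1 = -5.
Assume T_j = -j^3 − j^2 − 2j − 1.
Then T_{j+1} = T_j + (-3j^2 − 5j − 4) = (-j^3 − j^2 − 2j − 1) + (-3j^2 − 5j − 4) = -j^3 − 4j^2 − 7j − 5,
and -(j+1)^3 − (j+1)^2 − 2·(j+1) − 1 = -j^3 − 4j^2 − 7j − 5.
This completes the inductive step, so T_n = -n^3 − n^2 − 2n − 1 for all n ≥ 1.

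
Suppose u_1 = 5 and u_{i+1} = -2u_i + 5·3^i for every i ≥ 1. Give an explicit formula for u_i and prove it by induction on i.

Claim: u_i = -(-2)^i + 3^i.

Base case: u_1 = 5, and -(-2)^1 + 3^1 = 2 + 3 = 5.
Assume u_k = -(-2)^k + 3^k for some k ≥ 1.
Then u_{k+1} = -2u_k + 5·3^k = -2·(-(-2)^k + 3^k) + 5·3^k = -(-2)^{k+1} − 2·3^k + 5·3^k = -(-2)^{k+1} + 3·3^k = -(-2)^{k+1} + 3^{k+1}.
By induction, u_i = -(-2)^i + 3^i for all i ≥ 1.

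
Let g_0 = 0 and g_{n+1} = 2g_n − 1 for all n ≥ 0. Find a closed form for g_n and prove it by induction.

Claim: g_n = -2^n + 1.

Base case: g_0 = 0, and -2^0 + 1 = -1 + 1 = 0.
Assume g_r = -2^r + 1 for some r ≥ 0.
Then g_{r+1} = 2g_r − 1 = 2·(-2^r + 1) − 1 = -2^{r+1} + 2 − 1 = -2^{r+1} + 1.
By induction, g_n = -2^n + 1 for all n ≥ 0.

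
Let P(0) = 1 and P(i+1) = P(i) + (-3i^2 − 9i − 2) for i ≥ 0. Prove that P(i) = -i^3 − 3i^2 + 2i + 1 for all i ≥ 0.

Base case: P(0) = 1, and -0^3 − 3·0^2 + 2·0 + 1 = 1.
Assume P(j) = -j^3 − 3j^2 + 2j + 1.
Then P(j+1) = P(j) + (-3j^2 − 9j − 2) = (-j^3 − 3j^2 + 2j + 1) + (-3j^2 − 9j − 2) = -j^3 − 6j^2 − 7j − 1,
and -(j+1)^3 − 3·(j+1)^2 + 2·(j+1) + 1 = -j^3 − 6j^2 − 7j − 1.
By induction, P(i) = -i^3 − 3i^2 + 2i + 1 for all i ≥ 0.

P(i) = -i^3 − 3i^2 + 2i + 1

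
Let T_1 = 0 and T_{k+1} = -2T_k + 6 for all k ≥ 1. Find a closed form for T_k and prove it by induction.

Claim: T_k = (-2)^k + 2.

Base case: T_1 = 0, and (-2)^1 + 2 = -2 + 2 = 0.
Assume T_m = (-2)^m + 2 for some m ≥ 1.
Then T_{m+1} = -2T_m + 6 = -2·((-2)^m + 2) + 6 = -2·(-2)^m − 4 + 6 = (-2)^{m+1} + 2.
By induction, T_k = (-2)^k + 2 for all k ≥ 1.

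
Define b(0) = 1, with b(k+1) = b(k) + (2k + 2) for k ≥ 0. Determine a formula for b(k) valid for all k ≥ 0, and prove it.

Claim: b(k) = k^2 + k + 1.

Base case: b(0) = 1, and 0^2 + 0 + 1 = 1.
Assume b(m) = m^2 + m + 1.
Then b(m+1) = b(m) + (2m + 2) = (m^2 + m + 1) + (2m + 2) = m^2 + 3m + 3,
and (m+1)^2 + (m+1) + 1 = m^2 + 3m + 3.
By induction, b(k) = k^2 + k + 1 for all k ≥ 0.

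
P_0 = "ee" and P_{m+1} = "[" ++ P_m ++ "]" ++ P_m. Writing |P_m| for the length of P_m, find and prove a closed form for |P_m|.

Claim: |P_m| = 2^{m+2} − 2.

Base case: |P_0| = 2, and 2^{0+2} − 2 = 2.
Assume |P_j| = 2^{j+2} − 2.
Then |P_{j+1}| = 1 + |P_j| + 1 + |P_j| = 2|P_j| + 2 = 2(2^{j+2} − 2) + 2 = 2^{j+3} − 4 + 2 = 2^{j+3} − 2.
Hence |P_m| = 2^{m+2} − 2 for every m ≥ 0, by induction.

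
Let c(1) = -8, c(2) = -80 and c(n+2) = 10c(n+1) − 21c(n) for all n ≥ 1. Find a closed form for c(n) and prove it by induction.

Claim: c(n) = 2·3^n − 2·7^n.

Base cases: c(1) = -8 and 2·3^1 − 2·7^1 = -8; c(2) = -80 and 2·3^2 − 2·7^2 = -80.
Assume c(j) = 2·3^j − 2·7^j for all 1 ≤ j ≤ r, where r ≥ 2.
Then c(r+1) = 10c(r) − 21c(r−1) = 10·(2·3^r − 2·7^r) − 21·(2·3^{r−1} − 2·7^{r−1}) = 2·(10·3 − 21)3^{r−1} − 2·(10·7 − 21)7^{r−1} = 18·3^{r−1} − 98·7^{r−1} = 2·3^{r+1} − 2·7^{r+1}.
This completes the inductive step, so c(n) = 2·3^n − 2·7^n for all n ≥ 1.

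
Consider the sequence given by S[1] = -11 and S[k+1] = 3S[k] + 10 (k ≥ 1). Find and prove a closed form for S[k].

Claim: S[k] = -2·3^k − 5.

Base case: S[1] = -11, and -2·3^1 − 5 = -6 − 5 = -11.
Assume S[m] = -2·3^m − 5 for some m ≥ 1.
Then S[m+1] = 3S[m] + 10 = 3·(-2·3^m − 5) + 10 = -6·3^m − 15 + 10 = -2·3^{m+1} − 5.
So the formula holds for m+1, and by induction S[k] = -2·3^k − 5 for all k ≥ 1.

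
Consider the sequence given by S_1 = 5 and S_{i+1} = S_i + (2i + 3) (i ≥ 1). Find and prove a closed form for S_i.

Claim: S_i = i^2 + 2i + 2.

Base case: S_1 = 5, and 1^2 + 2·1 + 2 = 5.
Assume S_m = m^2 + 2m + 2.
Then S_{m+1} = S_m + (2m + 3) = (m^2 + 2m + 2) + (2m + 3) = m^2 + 4m + 5,
and (m+1)^2 + 2·(m+1) + 2 = m^2 + 4m + 5.
By induction, S_i = i^2 + 2i + 2 for all i ≥ 1.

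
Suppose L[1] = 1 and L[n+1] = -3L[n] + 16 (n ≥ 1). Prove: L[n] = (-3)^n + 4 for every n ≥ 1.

Base case: L[1] = 1, and (-3)^1 + 4 = -3 + 4 = 1.
Assume L[r] = (-3)^r + 4 for some r ≥ 1.
Then L[r+1] = -3L[r] + 16 = -3·((-3)^r + 4) + 16 = -3·(-3)^r − 12 + 16 = (-3)^{r+1} + 4.
This completes the inductive step, so L[n] = (-3)^n + 4 for all n ≥ 1.

L[n] = (-3)^n + 4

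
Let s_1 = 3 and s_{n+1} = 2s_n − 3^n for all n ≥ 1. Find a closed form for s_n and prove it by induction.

Claim: s_n = 3·2^n − 3^n.

Base case: s_1 = 3, and 3·2^1 − 3^1 = 6 − 3 = 3.
Assume s_m = 3·2^m − 3^m for some m ≥ 1.
Then s_{m+1} = 2s_m − 3^m = 2·(3·2^m − 3^m) − 3^m = 3·2^{m+1} − 2·3^m − 3^m = 3·2^{m+1} − 3·3^m = 3·2^{m+1} − 3^{m+1}.
This completes the inductive step, so s_n = 3·2^n − 3^n for all n ≥ 1.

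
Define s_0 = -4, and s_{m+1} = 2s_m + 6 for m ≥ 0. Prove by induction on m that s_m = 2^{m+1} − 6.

Base case: s_0 = -4, and 2^{0+1} − 6 = 2 − 6 = -4.
Assume s_j = 2^{j+1} − 6 for some j ≥ 0.
Then s_{j+1} = 2s_j + 6 = 2·(2^{j+1} − 6) + 6 = 2^{j+2} − 12 + 6 = 2^{j+2} − 6.
By induction, s_m = 2^{m+1} − 6 for all m ≥ 0.

s_m = 2^{m+1} − 6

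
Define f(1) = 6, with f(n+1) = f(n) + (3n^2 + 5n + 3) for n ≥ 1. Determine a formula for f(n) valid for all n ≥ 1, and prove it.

Claim: f(n) = n^3 + n^2 + n + 3.

Base case: f(1) = 6, and 1^3 + 1^2 + 1 + 3 = 6.
Assume f(r) = r^3 + r^2 + r + 3.
Then f(r+1) = f(r) + (3r^2 + 5r + 3) = (r^3 + r^2 + r + 3) + (3r^2 + 5r + 3) = r^3 + 4r^2 + 6r + 6,
and (r+1)^3 + (r+1)^2 + (r+1) + 3 = r^3 + 4r^2 + 6r + 6.
Hence f(n) = n^3 + n^2 + n + 3 for every n ≥ 1, by induction.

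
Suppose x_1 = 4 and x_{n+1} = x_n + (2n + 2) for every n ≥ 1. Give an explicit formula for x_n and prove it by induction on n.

Claim: x_n = n^2 + n + 2.

Base case: x_1 = 4, and 1^2 + 1 + 2 = 4.
Assume x_k = k^2 + k + 2.
Then x_{k+1} = x_k + (2k + 2) = (k^2 + k + 2) + (2k + 2) = k^2 + 3k + 4,
and (k+1)^2 + (k+1) + 2 = k^2 + 3k + 4.
This completes the inductive step, so x_n = n^2 + n + 2 for all n ≥ 1.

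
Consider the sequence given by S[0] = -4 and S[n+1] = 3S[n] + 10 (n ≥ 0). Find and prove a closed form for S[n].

Claim: S[n] = 3^n − 5.

Base case: S[0] = -4, and 3^0 − 5 = 1 − 5 = -4.
Assume S[k] = 3^k − 5 for some k ≥ 0.
Then S[k+1] = 3S[k] + 10 = 3·(3^k − 5) + 10 = 3^{k+1} − 15 + 10 = 3^{k+1} − 5.
So the formula holds for k+1, and by induction S[n] = 3^n − 5 for all n ≥ 0.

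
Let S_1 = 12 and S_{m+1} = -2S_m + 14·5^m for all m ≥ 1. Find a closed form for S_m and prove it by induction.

Claim: S_m = -(-2)^m + 2·5^m.

Base case: S_1 = 12, and -(-2)^1 + 2·5^1 = 2 + 10 = 12.
Assume S_r = -(-2)^r + 2·5^r for some r ≥ 1.
Then S_{r+1} = -2S_r + 14·5^r = -2·(-(-2)^r + 2·5^r) + 14·5^r = -(-2)^{r+1} − 4·5^r + 14·5^r = -(-2)^{r+1} + 10·5^r = -(-2)^{r+1} + 2·5^{r+1}.
By induction, S_m = -(-2)^m + 2·5^m for all m ≥ 1.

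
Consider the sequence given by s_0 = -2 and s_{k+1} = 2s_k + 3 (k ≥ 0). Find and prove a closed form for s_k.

Claim: s_k = 2^k − 3.

Base case: s_0 = -2, and 2^0 − 3 = 1 − 3 = -2.
Assume s_m = 2^m − 3 for some m ≥ 0.
Then s_{m+1} = 2s_m + 3 = 2·(2^m − 3) + 3 = 2^{m+1} − 6 + 3 = 2^{m+1} − 3.
Hence s_k = 2^k − 3 for every k ≥ 0, by induction.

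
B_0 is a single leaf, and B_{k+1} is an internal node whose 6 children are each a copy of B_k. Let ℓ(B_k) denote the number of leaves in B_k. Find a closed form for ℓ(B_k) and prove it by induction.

Claim: ℓ(B_k) = 6^k.

Base case: ℓ(B_0) = 1, and 6^0 = 1.
Assume ℓ(B_m) = 6^m.
Then ℓ(B_{m+1}) = 6·ℓ(B_m) = 6·6^m = 6^{m+1}.
By induction, ℓ(B_k) = 6^k for all k ≥ 0.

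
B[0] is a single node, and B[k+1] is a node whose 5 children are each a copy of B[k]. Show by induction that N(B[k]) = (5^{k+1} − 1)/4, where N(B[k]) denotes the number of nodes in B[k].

Base case: N(B[0]) = 1, and (5^{0+1} − 1)/4 = 1.
Assume N(B[m]) = (5^{m+1} − 1)/4.
Then N(B[m+1]) = 1 + 5N(B[m]) = 1 + 5·(5^{m+1} − 1)/4 = 1 + (5^{m+2} − 5)/4 = (4 + 5^{m+2} − 5)/4 = (5^{m+2} − 1)/4.
So the formula holds for m+1, and by induction N(B[k]) = (5^{k+1} − 1)/4 for all k ≥ 0.

N(B[k]) = (5^{k+1} − 1)/4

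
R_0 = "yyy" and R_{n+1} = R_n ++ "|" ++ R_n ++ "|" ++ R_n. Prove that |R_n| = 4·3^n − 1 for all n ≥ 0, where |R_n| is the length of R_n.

Base case: |R_0| = 3, and 4·3^0 − 1 = 3.
Assume |R_k| = 4·3^k − 1.
Then |R_{k+1}| = 3|R_k| + 2 = 3(4·3^k − 1) + 2 = 4·3^{k+1} − 3 + 2 = 4·3^{k+1} − 1.
So the formula holds for k+1, and by induction |R_n| = 4·3^n − 1 for all n ≥ 0.

|R_n| = 4·3^n − 1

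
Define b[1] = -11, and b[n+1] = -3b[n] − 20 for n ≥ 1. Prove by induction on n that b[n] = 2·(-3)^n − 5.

Base case: b[1] = -11, and 2·(-3)^1 − 5 = -6 − 5 = -11.
Assume b[m] = 2·(-3)^m − 5 for some m ≥ 1.
Then b[m+1] = -3b[m] − 20 = -3·(2·(-3)^m − 5) − 20 = -6·(-3)^m + 15 − 20 = 2·(-3)^{m+1} − 5.
Hence b[n] = 2·(-3)^n − 5 for every n ≥ 1, by induction.

b[n] = 2·(-3)^n − 5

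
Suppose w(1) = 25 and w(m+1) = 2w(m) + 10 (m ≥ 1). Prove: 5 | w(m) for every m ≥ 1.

Base case: w(1) = 25 = 5·5, so 5 | w(1).
Assume 5 | w(k), so w(k) = 5t for some integer t.
Then w(k+1) = 2w(k) + 10 = 2·(5t) + 10 = 5(2t + 2), so 5 | w(k+1).
This completes the inductive step, so 5 | w(m) for all m ≥ 1.

5 | w(m)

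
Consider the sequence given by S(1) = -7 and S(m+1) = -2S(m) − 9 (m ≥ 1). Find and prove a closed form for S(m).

Claim: S(m) = 2·(-2)^m − 3.

Base case: S(1) = -7, and 2·(-2)^1 − 3 = -4 − 3 = -7.
Assume S(r) = 2·(-2)^r − 3 for some r ≥ 1.
Then S(r+1) = -2S(r) − 9 = -2·(2·(-2)^r − 3) − 9 = -4·(-2)^r + 6 − 9 = 2·(-2)^{r+1} − 3.
This completes the inductive step, so S(m) = 2·(-2)^m − 3 for all m ≥ 1.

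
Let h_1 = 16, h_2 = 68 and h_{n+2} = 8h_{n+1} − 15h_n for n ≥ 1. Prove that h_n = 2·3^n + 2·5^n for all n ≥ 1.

Base cases: h_1 = 16 and 2·3^1 + 2·5^1 = 16; h_2 = 68 and 2·3^2 + 2·5^2 = 68.
Assume h_j = 2·3^j + 2·5^j for all 1 ≤ j ≤ m, where m ≥ 2.
Then h_{m+1} = 8h_m − 15h_{m−1} = 8·(2·3^m + 2·5^m) − 15·(2·3^{m−1} + 2·5^{m−1}) = 2·(8·3 − 15)3^{m−1} + 2·(8·5 − 15)5^{m−1} = 18·3^{m−1} + 50·5^{m−1} = 2·3^{m+1} + 2·5^{m+1}.
By strong induction, h_n = 2·3^n + 2·5^n for all n ≥ 1.

h_n = 2·3^n + 2·5^n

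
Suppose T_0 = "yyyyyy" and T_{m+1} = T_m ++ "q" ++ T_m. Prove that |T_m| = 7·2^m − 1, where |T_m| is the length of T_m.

Base case: |T_0| = 6, and 7·2^0 − 1 = 6.
Assume |T_k| = 7·2^k − 1.
Then |T_{k+1}| = |T_k| + 1 + |T_k| = 2|T_k| + 1 = 2(7·2^k − 1) + 1 = 7·2^{k+1} − 2 + 1 = 7·2^{k+1} − 1.
So the formula holds for k+1, and by induction |T_m| = 7·2^m − 1 for all m ≥ 0.

|T_m| = 7·2^m − 1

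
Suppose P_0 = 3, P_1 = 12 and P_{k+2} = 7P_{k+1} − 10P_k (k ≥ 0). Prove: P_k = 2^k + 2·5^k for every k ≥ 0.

Base cases: P_0 = 3 and 2^0 + 2·5^0 = 3; P_1 = 12 and 2^1 + 2·5^1 = 12.
Assume P_j = 2^j + 2·5^j for all 0 ≤ j ≤ m, where m ≥ 1.
Then P_{m+1} = 7P_m − 10P_{m−1} = 7·(2^m + 2·5^m) − 10·(2^{m−1} + 2·5^{m−1}) = (7·2 − 10)2^{m−1} + 2·(7·5 − 10)5^{m−1} = 4·2^{m−1} + 50·5^{m−1} = 2^{m+1} + 2·5^{m+1}.
By strong induction, P_k = 2^k + 2·5^k for all k ≥ 0.

P_k = 2^k + 2·5^k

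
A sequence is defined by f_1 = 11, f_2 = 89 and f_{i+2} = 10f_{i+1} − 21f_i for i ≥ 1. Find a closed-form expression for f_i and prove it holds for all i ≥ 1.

Claim: f_i = 2·7^i − 3^i.

Base cases: f_1 = 11 and 2·7^1 − 3^1 = 11; f_2 = 89 and 2·7^2 − 3^2 = 89.
Assume f_j = 2·7^j − 3^j for all 1 ≤ j ≤ m, where m ≥ 2.
Then f_{m+1} = 10f_m − 21f_{m−1} = 10·(2·7^m − 3^m) − 21·(2·7^{m−1} − 3^{m−1}) = 2·(10·7 − 21)7^{m−1} − (10·3 − 21)3^{m−1} = 98·7^{m−1} − 9·3^{m−1} = 2·7^{m+1} − 3^{m+1}.
So the formula holds for m+1, and by strong induction f_i = 2·7^i − 3^i for all i ≥ 1.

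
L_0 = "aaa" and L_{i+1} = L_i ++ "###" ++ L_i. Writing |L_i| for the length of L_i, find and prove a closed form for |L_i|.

Claim: |L_i| = 6·2^i − 3.

Base case: |L_0| = 3, and 6·2^0 − 3 = 3.
Assume |L_k| = 6·2^k − 3.
Then |L_{k+1}| = |L_k| + 3 + |L_k| = 2|L_k| + 3 = 2(6·2^k − 3) + 3 = 6·2^{k+1} − 6 + 3 = 6·2^{k+1} − 3.
By induction, |L_i| = 6·2^i − 3 for all i ≥ 0.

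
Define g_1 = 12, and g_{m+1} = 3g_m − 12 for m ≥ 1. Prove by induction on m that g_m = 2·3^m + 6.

Base case: g_1 = 12, and 2·3^1 + 6 = 6 + 6 = 12.
Assume g_r = 2·3^r + 6 for some r ≥ 1.
Then g_{r+1} = 3g_r − 12 = 3·(2·3^r + 6) − 12 = 6·3^r + 18 − 12 = 2·3^{r+1} + 6.
So the formula holds for r+1, and by induction g_m = 2·3^m + 6 for all m ≥ 1.

g_m = 2·3^m + 6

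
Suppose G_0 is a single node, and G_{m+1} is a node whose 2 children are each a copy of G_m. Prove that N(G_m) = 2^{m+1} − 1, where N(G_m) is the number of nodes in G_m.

Base case: N(G_0) = 1, and 2^{0+1} − 1 = 1.
Assume N(G_k) = 2^{k+1} − 1.
Then N(G_{k+1}) = 1 + 2N(G_k) = 1 + 2(2^{k+1} − 1) = 2^{k+2} − 2 + 1 = 2^{k+2} − 1.
Hence N(G_m) = 2^{m+1} − 1 for every m ≥ 0, by induction.

N(G_m) = 2^{m+1} − 1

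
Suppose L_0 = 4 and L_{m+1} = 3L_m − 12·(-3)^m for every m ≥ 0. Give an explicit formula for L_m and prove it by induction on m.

Claim: L_m = 2·3^m + 2·(-3)^m.

Base case: L_0 = 4, and 2·3^0 + 2·(-3)^0 = 2 + 2 = 4.
Assume L_k = 2·3^k + 2·(-3)^k for some k ≥ 0.
Then L_{k+1} = 3L_k − 12·(-3)^k = 3·(2·3^k + 2·(-3)^k) − 12·(-3)^k = 2·3^{k+1} + 6·(-3)^k − 12·(-3)^k = 2·3^{k+1} − 6·(-3)^k = 2·3^{k+1} + 2·(-3)^{k+1}.
By induction, L_m = 2·3^m + 2·(-3)^m for all m ≥ 0.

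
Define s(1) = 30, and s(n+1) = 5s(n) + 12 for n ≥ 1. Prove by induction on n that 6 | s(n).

Base case: s(1) = 30 = 6·5, so 6 | s(1).
Assume 6 | s(j), so s(j) = 6t for some integer t.
Then s(j+1) = 5s(j) + 12 = 5·(6t) + 12 = 6(5t + 2), so 6 | s(j+1).
By induction, 6 | s(n) for all n ≥ 1.

6 | s(n)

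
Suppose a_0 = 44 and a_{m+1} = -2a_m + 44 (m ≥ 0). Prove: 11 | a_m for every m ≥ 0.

Base case: a_0 = 44 = 11·4, so 11 | a_0.
Assume 11 | a_k, so a_k = 11t for some integer t.
Then a_{k+1} = -2a_k + 44 = -2·(11t) + 44 = 11(-2t + 4), so 11 | a_{k+1}.
By induction, 11 | a_m for all m ≥ 0.

11 | a_m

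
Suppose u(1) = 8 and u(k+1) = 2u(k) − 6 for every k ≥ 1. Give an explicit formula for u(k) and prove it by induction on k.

Claim: u(k) = 2^k + 6.

Base case: u(1) = 8, and 2^1 + 6 = 2 + 6 = 8.
Assume u(r) = 2^r + 6 for some r ≥ 1.
Then u(r+1) = 2u(r) − 6 = 2·(2^r + 6) − 6 = 2^{r+1} + 12 − 6 = 2^{r+1} + 6.
This completes the inductive step, so u(k) = 2^k + 6 for all k ≥ 1.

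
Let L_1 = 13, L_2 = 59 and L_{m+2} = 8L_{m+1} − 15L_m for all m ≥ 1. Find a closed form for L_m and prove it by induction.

Claim: L_m = 2·5^m + 3^m.

Base cases: L_1 = 13 and 2·5^1 + 3^1 = 13; L_2 = 59 and 2·5^2 + 3^2 = 59.
Assume L_j = 2·5^j + 3^j for all 1 ≤ j ≤ r, where r ≥ 2.
Then L_{r+1} = 8L_r − 15L_{r−1} = 8·(2·5^r + 3^r) − 15·(2·5^{r−1} + 3^{r−1}) = 2·(8·5 − 15)5^{r−1} + (8·3 − 15)3^{r−1} = 50·5^{r−1} + 9·3^{r−1} = 2·5^{r+1} + 3^{r+1}.
By strong induction, L_m = 2·5^m + 3^m for all m ≥ 1.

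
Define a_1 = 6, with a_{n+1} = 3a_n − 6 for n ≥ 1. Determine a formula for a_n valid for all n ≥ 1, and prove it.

Claim: a_n = 3^n + 3.

Base case: a_1 = 6, and 3^1 + 3 = 3 + 3 = 6.
Assume a_r = 3^r + 3 for some r ≥ 1.
Then a_{r+1} = 3a_r − 6 = 3·(3^r + 3) − 6 = 3^{r+1} + 9 − 6 = 3^{r+1} + 3.
This completes the inductive step, so a_n = 3^n + 3 for all n ≥ 1.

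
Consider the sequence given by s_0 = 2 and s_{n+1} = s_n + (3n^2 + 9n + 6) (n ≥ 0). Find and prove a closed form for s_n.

Claim: s_n = n^3 + 3n^2 + 2n + 2.

Base case: s_0 = 2, and 0^3 + 3·0^2 + 2·0 + 2 = 2.
Assume s_j = j^3 + 3j^2 + 2j + 2.
Then s_{j+1} = s_j + (3j^2 + 9j + 6) = (j^3 + 3j^2 + 2j + 2) + (3j^2 + 9j + 6) = j^3 + 6j^2 + 11j + 8,
and (j+1)^3 + 3·(j+1)^2 + 2·(j+1) + 2 = j^3 + 6j^2 + 11j + 8.
This completes the inductive step, so s_n = n^3 + 3n^2 + 2n + 2 for all n ≥ 0.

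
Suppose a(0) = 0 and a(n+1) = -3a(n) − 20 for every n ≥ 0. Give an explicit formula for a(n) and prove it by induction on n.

Claim: a(n) = 5·(-3)^n − 5.

Base case: a(0) = 0, and 5·(-3)^0 − 5 = 5 − 5 = 0.
Assume a(k) = 5·(-3)^k − 5 for some k ≥ 0.
Then a(k+1) = -3a(k) − 20 = -3·(5·(-3)^k − 5) − 20 = -15·(-3)^k + 15 − 20 = 5·(-3)^{k+1} − 5.
By induction, a(n) = 5·(-3)^n − 5 for all n ≥ 0.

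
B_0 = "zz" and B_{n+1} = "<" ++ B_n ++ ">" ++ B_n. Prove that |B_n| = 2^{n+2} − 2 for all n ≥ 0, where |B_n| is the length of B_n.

Base case: |B_0| = 2, and 2^{0+2} − 2 = 2.
Assume |B_m| = 2^{m+2} − 2.
Then |B_{m+1}| = 1 + |B_m| + 1 + |B_m| = 2|B_m| + 2 = 2(2^{m+2} − 2) + 2 = 2^{m+3} − 4 + 2 = 2^{m+3} − 2.
So the formula holds for m+1, and by induction |B_n| = 2^{n+2} − 2 for all n ≥ 0.

|B_n| = 2^{n+2} − 2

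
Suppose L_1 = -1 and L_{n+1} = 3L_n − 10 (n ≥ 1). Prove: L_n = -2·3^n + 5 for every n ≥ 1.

Base case: L_1 = -1, and -2·3^1 + 5 = -6 + 5 = -1.
Assume L_k = -2·3^k + 5 for some k ≥ 1.
Then L_{k+1} = 3L_k − 10 = 3·(-2·3^k + 5) − 10 = -6·3^k + 15 − 10 = -2·3^{k+1} + 5.
This completes the inductive step, so L_n = -2·3^n + 5 for all n ≥ 1.

L_n = -2·3^n + 5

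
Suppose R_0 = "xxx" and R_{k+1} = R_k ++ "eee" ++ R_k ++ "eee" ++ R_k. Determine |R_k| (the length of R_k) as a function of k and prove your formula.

Claim: |R_k| = 6·3^k − 3.

Base case: |R_0| = 3, and 6·3^0 − 3 = 3.
Assume |R_r| = 6·3^r − 3.
Then |R_{r+1}| = 3|R_r| + 6 = 3(6·3^r − 3) + 6 = 6·3^{r+1} − 9 + 6 = 6·3^{r+1} − 3.
This completes the inductive step, so |R_k| = 6·3^k − 3 for all k ≥ 0.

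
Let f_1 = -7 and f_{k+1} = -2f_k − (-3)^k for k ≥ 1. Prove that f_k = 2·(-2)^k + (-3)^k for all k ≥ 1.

Base case: f_1 = -7, and 2·(-2)^1 + (-3)^1 = -4 − 3 = -7.
Assume f_j = 2·(-2)^j + (-3)^j for some j ≥ 1.
Then f_{j+1} = -2f_j − (-3)^j = -2·(2·(-2)^j + (-3)^j) − (-3)^j = 2·(-2)^{j+1} − 2·(-3)^j − (-3)^j = 2·(-2)^{j+1} − 3·(-3)^j = 2·(-2)^{j+1} + (-3)^{j+1}.
This completes the inductive step, so f_k = 2·(-2)^k + (-3)^k for all k ≥ 1.

f_k = 2·(-2)^k + (-3)^k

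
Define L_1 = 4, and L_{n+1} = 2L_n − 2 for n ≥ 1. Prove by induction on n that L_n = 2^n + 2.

Base case: L_1 = 4, and 2^1 + 2 = 2 + 2 = 4.
Assume L_k = 2^k + 2 for some k ≥ 1.
Then L_{k+1} = 2L_k − 2 = 2·(2^k + 2) − 2 = 2^{k+1} + 4 − 2 = 2^{k+1} + 2.
So the formula holds for k+1, and by induction L_n = 2^n + 2 for all n ≥ 1.

L_n = 2^n + 2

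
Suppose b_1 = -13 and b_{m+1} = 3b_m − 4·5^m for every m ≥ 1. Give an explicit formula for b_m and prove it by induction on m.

Claim: b_m = -3^m − 2·5^m.

Base case: b_1 = -13, and -3^1 − 2·5^1 = -3 − 10 = -13.
Assume b_r = -3^r − 2·5^r for some r ≥ 1.
Then b_{r+1} = 3b_r − 4·5^r = 3·(-3^r − 2·5^r) − 4·5^r = -3^{r+1} − 6·5^r − 4·5^r = -3^{r+1} − 10·5^r = -3^{r+1} − 2·5^{r+1}.
So the formula holds for r+1, and by induction b_m = -3^m − 2·5^m for all m ≥ 1.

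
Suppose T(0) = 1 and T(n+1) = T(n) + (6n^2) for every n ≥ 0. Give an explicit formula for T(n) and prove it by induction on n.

Claim: T(n) = 2n^3 − 3n^2 + n + 1.

Base case: T(0) = 1, and 2·0^3 − 3·0^2 + 0 + 1 = 1.
Assume T(j) = 2j^3 − 3j^2 + j + 1.
Then T(j+1) = T(j) + (6j^2) = (2j^3 − 3j^2 + j + 1) + (6j^2) = 2j^3 + 3j^2 + j + 1,
and 2·(j+1)^3 − 3·(j+1)^2 + (j+1) + 1 = 2j^3 + 3j^2 + j + 1.
By induction, T(n) = 2n^3 − 3n^2 + n + 1 for all n ≥ 0.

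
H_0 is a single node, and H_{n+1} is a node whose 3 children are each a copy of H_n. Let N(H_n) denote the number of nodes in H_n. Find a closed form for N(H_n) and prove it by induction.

Claim: N(H_n) = (3^{n+1} − 1)/2.

Base case: N(H_0) = 1, and (3^{0+1} − 1)/2 = 1.
Assume N(H_k) = (3^{k+1} − 1)/2.
Then N(H_{k+1}) = 1 + 3N(H_k) = 1 + 3·(3^{k+1} − 1)/2 = 1 + (3^{k+2} − 3)/2 = (2 + 3^{k+2} − 3)/2 = (3^{k+2} − 1)/2.
So the formula holds for k+1, and by induction N(H_n) = (3^{n+1} − 1)/2 for all n ≥ 0.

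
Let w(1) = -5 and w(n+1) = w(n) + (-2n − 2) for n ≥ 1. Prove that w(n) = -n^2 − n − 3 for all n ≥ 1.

Base case: w(1) = -5, and -1^2 − 1 − 3 = -5.
Assume w(r) = -r^2 − r − 3.
Then w(r+1) = w(r) + (-2r − 2) = (-r^2 − r − 3) + (-2r − 2) = -r^2 − 3r − 5,
and -(r+1)^2 − (r+1) − 3 = -r^2 − 3r − 5.
This completes the inductive step, so w(n) = -n^2 − n − 3 for all n ≥ 1.

w(n) = -n^2 − n − 3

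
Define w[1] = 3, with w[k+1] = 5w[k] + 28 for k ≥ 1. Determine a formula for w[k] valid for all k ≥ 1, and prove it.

Claim: w[k] = 2·5^k − 7.

Base case: w[1] = 3, and 2·5^1 − 7 = 10 − 7 = 3.
Assume w[m] = 2·5^m − 7 for some m ≥ 1.
Then w[m+1] = 5w[m] + 28 = 5·(2·5^m − 7) + 28 = 10·5^m − 35 + 28 = 2·5^{m+1} − 7.
This completes the inductive step, so w[k] = 2·5^k − 7 for all k ≥ 1.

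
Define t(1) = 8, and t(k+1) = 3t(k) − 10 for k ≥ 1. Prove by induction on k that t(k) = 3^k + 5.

Base case: t(1) = 8, and 3^1 + 5 = 3 + 5 = 8.
Assume t(m) = 3^m + 5 for some m ≥ 1.
Then t(m+1) = 3t(m) − 10 = 3·(3^m + 5) − 10 = 3^{m+1} + 15 − 10 = 3^{m+1} + 5.
So the formula holds for m+1, and by induction t(k) = 3^k + 5 for all k ≥ 1.

t(k) = 3^k + 5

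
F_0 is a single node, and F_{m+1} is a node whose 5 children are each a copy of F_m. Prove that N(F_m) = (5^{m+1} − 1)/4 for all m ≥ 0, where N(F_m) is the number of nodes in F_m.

Base case: N(F_0) = 1, and (5^{0+1} − 1)/4 = 1.
Assume N(F_j) = (5^{j+1} − 1)/4.
Then N(F_{j+1}) = 1 + 5N(F_j) = 1 + 5·(5^{j+1} − 1)/4 = 1 + (5^{j+2} − 5)/4 = (4 + 5^{j+2} − 5)/4 = (5^{j+2} − 1)/4.
So the formula holds for j+1, and by induction N(F_m) = (5^{m+1} − 1)/4 for all m ≥ 0.

N(F_m) = (5^{m+1} − 1)/4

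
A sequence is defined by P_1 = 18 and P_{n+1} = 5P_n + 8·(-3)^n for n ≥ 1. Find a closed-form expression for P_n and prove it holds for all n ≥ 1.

Claim: P_n = 3·5^n − (-3)^n.

Base case: P_1 = 18, and 3·5^1 − (-3)^1 = 15 + 3 = 18.
Assume P_r = 3·5^r − (-3)^r for some r ≥ 1.
Then P_{r+1} = 5P_r + 8·(-3)^r = 5·(3·5^r − (-3)^r) + 8·(-3)^r = 3·5^{r+1} − 5·(-3)^r + 8·(-3)^r = 3·5^{r+1} + 3·(-3)^r = 3·5^{r+1} − (-3)^{r+1}.
By induction, P_n = 3·5^n − (-3)^n for all n ≥ 1.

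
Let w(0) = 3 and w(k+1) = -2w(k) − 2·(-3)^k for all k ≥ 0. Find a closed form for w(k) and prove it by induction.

Claim: w(k) = (-2)^k + 2·(-3)^k.

Base case: w(0) = 3, and (-2)^0 + 2·(-3)^0 = 1 + 2 = 3.
Assume w(r) = (-2)^r + 2·(-3)^r for some r ≥ 0.
Then w(r+1) = -2w(r) − 2·(-3)^r = -2·((-2)^r + 2·(-3)^r) − 2·(-3)^r = (-2)^{r+1} − 4·(-3)^r − 2·(-3)^r = (-2)^{r+1} − 6·(-3)^r = (-2)^{r+1} + 2·(-3)^{r+1}.
Hence w(k) = (-2)^k + 2·(-3)^k for every k ≥ 0, by induction.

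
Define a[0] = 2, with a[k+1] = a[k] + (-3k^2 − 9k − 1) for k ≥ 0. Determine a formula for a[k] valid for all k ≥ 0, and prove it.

Claim: a[k] = -k^3 − 3k^2 + 3k + 2.

Base case: a[0] = 2, and -0^3 − 3·0^2 + 3·0 + 2 = 2.
Assume a[r] = -r^3 − 3r^2 + 3r + 2.
Then a[r+1] = a[r] + (-3r^2 − 9r − 1) = (-r^3 − 3r^2 + 3r + 2) + (-3r^2 − 9r − 1) = -r^3 − 6r^2 − 6r + 1,
and -(r+1)^3 − 3·(r+1)^2 + 3·(r+1) + 2 = -r^3 − 6r^2 − 6r + 1.
This completes the inductive step, so a[k] = -k^3 − 3k^2 + 3k + 2 for all k ≥ 0.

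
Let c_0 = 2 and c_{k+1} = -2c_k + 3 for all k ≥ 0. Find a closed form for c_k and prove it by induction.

Claim: c_k = (-2)^k + 1.

Base case: c_0 = 2, and (-2)^0 + 1 = 1 + 1 = 2.
Assume c_r = (-2)^r + 1 for some r ≥ 0.
Then c_{r+1} = -2c_r + 3 = -2·((-2)^r + 1) + 3 = -2·(-2)^r − 2 + 3 = (-2)^{r+1} + 1.
So the formula holds for r+1, and by induction c_k = (-2)^k + 1 for all k ≥ 0.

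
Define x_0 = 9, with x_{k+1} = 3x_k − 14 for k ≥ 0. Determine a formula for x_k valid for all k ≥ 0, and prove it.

Claim: x_k = 2·3^k + 7.

Base case: x_0 = 9, and 2·3^0 + 7 = 2 + 7 = 9.
Assume x_r = 2·3^r + 7 for some r ≥ 0.
Then x_{r+1} = 3x_r − 14 = 3·(2·3^r + 7) − 14 = 6·3^r + 21 − 14 = 2·3^{r+1} + 7.
This completes the inductive step, so x_k = 2·3^k + 7 for all k ≥ 0.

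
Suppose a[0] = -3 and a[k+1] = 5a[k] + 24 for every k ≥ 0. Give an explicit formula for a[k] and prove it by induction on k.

Claim: a[k] = 3·5^k − 6.

Base case: a[0] = -3, and 3·5^0 − 6 = 3 − 6 = -3.
Assume a[r] = 3·5^r − 6 for some r ≥ 0.
Then a[r+1] = 5a[r] + 24 = 5·(3·5^r − 6) + 24 = 15·5^r − 30 + 24 = 3·5^{r+1} − 6.
By induction, a[k] = 3·5^k − 6 for all k ≥ 0.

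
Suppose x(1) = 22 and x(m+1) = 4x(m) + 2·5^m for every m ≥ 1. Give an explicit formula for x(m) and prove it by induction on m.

Claim: x(m) = 3·4^m + 2·5^m.

Base case: x(1) = 22, and 3·4^1 + 2·5^1 = 12 + 10 = 22.
Assume x(k) = 3·4^k + 2·5^k for some k ≥ 1.
Then x(k+1) = 4x(k) + 2·5^k = 4·(3·4^k + 2·5^k) + 2·5^k = 3·4^{k+1} + 8·5^k + 2·5^k = 3·4^{k+1} + 10·5^k = 3·4^{k+1} + 2·5^{k+1}.
This completes the inductive step, so x(m) = 3·4^m + 2·5^m for all m ≥ 1.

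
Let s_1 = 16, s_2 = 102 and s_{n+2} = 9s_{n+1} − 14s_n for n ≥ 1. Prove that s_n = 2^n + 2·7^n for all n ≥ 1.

Base cases: s_1 = 16 and 2^1 + 2·7^1 = 16; s_2 = 102 and 2^2 + 2·7^2 = 102.
Assume s_j = 2^j + 2·7^j for all 1 ≤ j ≤ r, where r ≥ 2.
Then s_{r+1} = 9s_r − 14s_{r−1} = 9·(2^r + 2·7^r) − 14·(2^{r−1} + 2·7^{r−1}) = (9·2 − 14)2^{r−1} + 2·(9·7 − 14)7^{r−1} = 4·2^{r−1} + 98·7^{r−1} = 2^{r+1} + 2·7^{r+1}.
This completes the inductive step, so s_n = 2^n + 2·7^n for all n ≥ 1.

s_n = 2^n + 2·7^n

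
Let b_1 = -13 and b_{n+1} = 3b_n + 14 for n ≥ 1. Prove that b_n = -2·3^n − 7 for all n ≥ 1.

Base case: b_1 = -13, and -2·3^1 − 7 = -6 − 7 = -13.
Assume b_m = -2·3^m − 7 for some m ≥ 1.
Then b_{m+1} = 3b_m + 14 = 3·(-2·3^m − 7) + 14 = -6·3^m − 21 + 14 = -2·3^{m+1} − 7.
Hence b_n = -2·3^n − 7 for every n ≥ 1, by induction.

b_n = -2·3^n − 7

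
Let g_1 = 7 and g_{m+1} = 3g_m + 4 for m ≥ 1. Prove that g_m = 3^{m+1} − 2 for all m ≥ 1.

Base case: g_1 = 7, and 3^{1+1} − 2 = 9 − 2 = 7.
Assume g_r = 3^{r+1} − 2 for some r ≥ 1.
Then g_{r+1} = 3g_r + 4 = 3·(3^{r+1} − 2) + 4 = 3^{r+2} − 6 + 4 = 3^{r+2} − 2.
This completes the inductive step, so g_m = 3^{m+1} − 2 for all m ≥ 1.

g_m = 3^{m+1} − 2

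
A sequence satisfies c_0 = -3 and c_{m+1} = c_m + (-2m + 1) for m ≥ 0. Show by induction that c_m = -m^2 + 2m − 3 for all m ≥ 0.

Base case: c_0 = -3, and -0^2 + 2·0 − 3 = -3.
Assume c_r = -r^2 + 2r − 3.
Then c_{r+1} = c_r + (-2r + 1) = (-r^2 + 2r − 3) + (-2r + 1) = -r^2 − 2,
and -(r+1)^2 + 2·(r+1) − 3 = -r^2 − 2.
By induction, c_m = -m^2 + 2m − 3 for all m ≥ 0.

c_m = -m^2 + 2m − 3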